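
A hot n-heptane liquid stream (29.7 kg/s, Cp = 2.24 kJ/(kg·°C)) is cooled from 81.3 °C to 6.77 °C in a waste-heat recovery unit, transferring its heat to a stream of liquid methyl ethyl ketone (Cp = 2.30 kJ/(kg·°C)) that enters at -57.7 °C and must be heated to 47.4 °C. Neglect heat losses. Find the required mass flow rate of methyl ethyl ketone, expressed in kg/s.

Heat released by hot stream: Q = 29.7 × 2.24 × (81.3 − 6.77) = 4958.3 kJ/s
Energy balance on cold side (adiabatic exchanger): Q = ṁ_c·Cp_c·(T_c,out − T_c,in)
ṁ_c = 4958.3 / [2.30 × (47.4 − -57.7)] = 20.512 kg/s

ṁ_c = 20.5 kg/s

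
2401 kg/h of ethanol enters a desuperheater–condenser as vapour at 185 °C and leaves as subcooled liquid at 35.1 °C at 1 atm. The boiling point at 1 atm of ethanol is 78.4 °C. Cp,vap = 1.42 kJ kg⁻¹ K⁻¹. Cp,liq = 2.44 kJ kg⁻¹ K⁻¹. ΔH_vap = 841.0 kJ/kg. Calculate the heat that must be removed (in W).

vapour 185→78.4 °C: -151.37 kJ/kg
condensation at 78.4 °C: -841 kJ/kg
liquid 78.4→35.1 °C: -105.65 kJ/kg
Δh = -151.37 + -841 + -105.65 = -1098 kJ/kg
Q = ṁ·Δh = 2401 kg/h × -1098 kJ/kg = -2.6364e+06 kJ/h
|Q| = 732.32 kW = 732320 W

Q_c = 732000 W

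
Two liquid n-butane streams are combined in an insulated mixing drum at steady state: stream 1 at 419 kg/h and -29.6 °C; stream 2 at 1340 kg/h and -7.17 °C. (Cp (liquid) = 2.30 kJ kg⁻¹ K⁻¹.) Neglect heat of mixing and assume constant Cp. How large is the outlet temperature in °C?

T_out = -12.5 °C

Adiabatic, steady state ⇒ Σ ṁᵢCp,ᵢ(T_out − Tᵢ) = 0
Σ ṁᵢCp,ᵢTᵢ = 419×2.30×-29.6 + 1340×2.30×-7.17 = -50623
Σ ṁᵢCp,ᵢ = 419×2.30 + 1340×2.30 = 4045.7
T_out = -50623 / 4045.7 = -12.513 °C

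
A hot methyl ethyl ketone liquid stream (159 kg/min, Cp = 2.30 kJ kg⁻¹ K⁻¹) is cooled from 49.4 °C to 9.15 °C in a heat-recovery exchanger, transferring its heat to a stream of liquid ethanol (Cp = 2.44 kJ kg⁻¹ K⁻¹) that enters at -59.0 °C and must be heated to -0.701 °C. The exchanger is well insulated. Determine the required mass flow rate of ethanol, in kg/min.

ṁ_c = 103 kg/min

Heat released by hot stream: Q = 159 × 2.30 × (49.4 − 9.15) = 14719 kJ/min
Energy balance on cold side (adiabatic exchanger): Q = ṁ_c·Cp_c·(T_c,out − T_c,in)
ṁ_c = 14719 / [2.44 × (-0.701 − -59.0)] = 103.48 kg/min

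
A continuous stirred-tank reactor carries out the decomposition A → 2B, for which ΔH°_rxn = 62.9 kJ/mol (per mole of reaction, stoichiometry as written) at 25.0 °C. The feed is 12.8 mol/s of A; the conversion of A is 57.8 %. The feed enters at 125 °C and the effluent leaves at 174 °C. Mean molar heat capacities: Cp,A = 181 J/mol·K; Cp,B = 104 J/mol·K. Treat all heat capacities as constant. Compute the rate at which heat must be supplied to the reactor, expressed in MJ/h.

Extent of reaction ξ = 0.578 × 12.8 = 7.3984 mol/s
Reaction term: ξ·ΔH°_rxn = 7.3984 × 62.9 = 465.36 kJ/s
Sensible, feed 125→25 °C: -231.68 kJ/s
Outlet flows (mol/s): A 5.4016, B 14.797
Sensible, products 25→174 °C: 374.97 kJ/s
Q = ΔH = 608.65 kJ/s = 608.65 kW
Heat supplied = 2191.1 MJ/h

Q_in = 2190 MJ/h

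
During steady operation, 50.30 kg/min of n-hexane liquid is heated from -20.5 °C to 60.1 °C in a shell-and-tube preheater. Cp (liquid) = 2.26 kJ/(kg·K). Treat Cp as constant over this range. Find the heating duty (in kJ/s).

Q = ṁ·Cp·ΔT = 50.30 × 2.26 × (60.1 − -20.5) = 9162.4 kJ/min
Converting: 9162.4 / 60 s = 152.71 kW

Q = 153 kJ/s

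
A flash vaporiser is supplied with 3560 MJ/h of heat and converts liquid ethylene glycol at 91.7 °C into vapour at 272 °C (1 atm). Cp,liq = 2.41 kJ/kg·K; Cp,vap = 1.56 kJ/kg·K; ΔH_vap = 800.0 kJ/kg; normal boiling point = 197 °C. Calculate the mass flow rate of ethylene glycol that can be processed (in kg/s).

Δh = 2.41×(197−91.7) + 800.0 + 1.56×(272−197) = 1170.8 kJ/kg
Q = 3560 MJ/h = 988.89 kJ/s = 988.89 kJ/s
ṁ = Q/Δh = 988.89 / 1170.8 = 0.84465 kg/s

ṁ = 0.845 kg/s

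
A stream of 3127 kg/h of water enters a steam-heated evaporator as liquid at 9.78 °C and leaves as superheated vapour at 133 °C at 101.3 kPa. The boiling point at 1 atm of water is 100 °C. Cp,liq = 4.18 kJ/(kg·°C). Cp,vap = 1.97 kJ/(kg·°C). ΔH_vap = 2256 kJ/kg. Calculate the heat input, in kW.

Q = 2340 kW

liquid 9.78→100 °C: 377.12 kJ/kg
vaporisation at 100 °C: 2256 kJ/kg
vapour 100→133 °C: 65.01 kJ/kg
Δh = 377.12 + 2256 + 65.01 = 2698.1 kJ/kg
Q = ṁ·Δh = 3127 kg/h × 2698.1 kJ/kg = 8.4371e+06 kJ/h
|Q| = 2343.6 kW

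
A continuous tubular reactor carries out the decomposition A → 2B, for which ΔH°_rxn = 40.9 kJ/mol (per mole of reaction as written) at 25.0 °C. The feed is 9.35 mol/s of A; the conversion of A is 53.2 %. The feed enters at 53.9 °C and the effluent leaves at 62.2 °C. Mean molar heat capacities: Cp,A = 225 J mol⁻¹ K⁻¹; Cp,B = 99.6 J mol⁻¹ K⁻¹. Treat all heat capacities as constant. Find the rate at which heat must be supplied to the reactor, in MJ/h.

Q_in = 778 MJ/h

Extent of reaction ξ = 0.532 × 9.35 = 4.9742 mol/s
Reaction term: ξ·ΔH°_rxn = 4.9742 × 40.9 = 203.44 kJ/s
Sensible, feed 53.9→25 °C: -60.798 kJ/s
Outlet flows (mol/s): A 4.3758, B 9.9484
Sensible, products 25→62.2 °C: 73.485 kJ/s
Q = ΔH = 216.13 kJ/s = 216.13 kW
Heat supplied = 778.07 MJ/h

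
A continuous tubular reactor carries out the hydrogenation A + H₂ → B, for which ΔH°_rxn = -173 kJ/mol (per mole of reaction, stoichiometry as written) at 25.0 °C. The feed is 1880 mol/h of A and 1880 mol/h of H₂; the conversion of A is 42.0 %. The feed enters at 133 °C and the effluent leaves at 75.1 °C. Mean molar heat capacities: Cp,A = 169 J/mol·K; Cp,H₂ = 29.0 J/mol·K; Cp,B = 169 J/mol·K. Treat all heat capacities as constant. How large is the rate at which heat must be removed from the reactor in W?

Q_out = 44300 W

Extent of reaction ξ = 0.420 × 1880 = 789.6 mol/h
Reaction term: ξ·ΔH°_rxn = 789.6 × -173 = -136600 kJ/h
Sensible, feed 133→25 °C: -40202 kJ/h
Outlet flows (mol/h): A 1090.4, H₂ 1090.4, B 789.6
Sensible, products 25→75.1 °C: 17502 kJ/h
Q = ΔH = -159300 kJ/h = -44.25 kW
Heat removed = 44250 W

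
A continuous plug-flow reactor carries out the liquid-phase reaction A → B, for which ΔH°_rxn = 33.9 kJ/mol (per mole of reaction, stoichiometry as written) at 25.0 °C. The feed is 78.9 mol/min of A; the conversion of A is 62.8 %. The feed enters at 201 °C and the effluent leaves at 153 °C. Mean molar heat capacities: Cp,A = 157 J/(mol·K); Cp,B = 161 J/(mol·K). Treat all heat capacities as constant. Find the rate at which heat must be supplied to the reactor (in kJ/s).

Extent of reaction ξ = 0.628 × 78.9 = 49.549 mol/min
Reaction term: ξ·ΔH°_rxn = 49.549 × 33.9 = 1679.7 kJ/min
Sensible, feed 201→25 °C: -2180.2 kJ/min
Outlet flows (mol/min): A 29.351, B 49.549
Sensible, products 25→153 °C: 1610.9 kJ/min
Q = ΔH = 1110.5 kJ/min = 18.508 kW
Heat supplied = 18.508 kJ/s

Q_in = 18.5 kJ/s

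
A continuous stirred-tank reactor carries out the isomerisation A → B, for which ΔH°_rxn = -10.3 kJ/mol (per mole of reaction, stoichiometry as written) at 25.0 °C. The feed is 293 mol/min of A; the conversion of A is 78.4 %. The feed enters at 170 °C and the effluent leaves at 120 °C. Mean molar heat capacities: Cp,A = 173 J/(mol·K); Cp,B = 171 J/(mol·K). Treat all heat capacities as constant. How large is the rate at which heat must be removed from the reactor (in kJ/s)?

Q_out = 82.4 kJ/s

Extent of reaction ξ = 0.784 × 293 = 229.71 mol/min
Reaction term: ξ·ΔH°_rxn = 229.71 × -10.3 = -2366 kJ/min
Sensible, feed 170→25 °C: -7349.9 kJ/min
Outlet flows (mol/min): A 63.288, B 229.71
Sensible, products 25→120 °C: 4771.8 kJ/min
Q = ΔH = -4944.1 kJ/min = -82.402 kW
Heat removed = 82.402 kJ/s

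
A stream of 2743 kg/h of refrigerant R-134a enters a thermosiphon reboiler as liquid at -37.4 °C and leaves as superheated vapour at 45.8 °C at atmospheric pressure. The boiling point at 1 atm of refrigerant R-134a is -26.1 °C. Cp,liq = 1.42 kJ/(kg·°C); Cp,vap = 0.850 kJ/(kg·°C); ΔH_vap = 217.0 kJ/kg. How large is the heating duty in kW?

Q = 224 kW

liquid -37.4→-26.1 °C: 16.046 kJ/kg
vaporisation at -26.1 °C: 217 kJ/kg
vapour -26.1→45.8 °C: 61.115 kJ/kg
Δh = 16.046 + 217 + 61.115 = 294.16 kJ/kg
Q = ṁ·Δh = 2743 kg/h × 294.16 kJ/kg = 806880 kJ/h
|Q| = 224.13 kW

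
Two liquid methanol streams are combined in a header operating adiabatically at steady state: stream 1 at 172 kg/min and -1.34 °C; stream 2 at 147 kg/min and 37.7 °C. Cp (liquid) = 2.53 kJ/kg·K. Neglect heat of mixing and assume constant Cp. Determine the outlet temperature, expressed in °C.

T_out = 16.7 °C

Energy balance with Q = 0: Σ ṁᵢCp,ᵢ(T_out − Tᵢ) = 0
T_out = Σ ṁᵢCp,ᵢTᵢ / Σ ṁᵢCp,ᵢ
      = 13438 / 807.07 = 16.65 °C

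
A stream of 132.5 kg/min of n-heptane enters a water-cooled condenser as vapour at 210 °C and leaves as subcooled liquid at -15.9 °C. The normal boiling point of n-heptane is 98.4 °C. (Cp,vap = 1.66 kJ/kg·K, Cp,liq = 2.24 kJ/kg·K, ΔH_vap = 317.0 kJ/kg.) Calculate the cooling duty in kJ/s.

vapour 210→98.4 °C: -185.26 kJ/kg
condensation at 98.4 °C: -317 kJ/kg
liquid 98.4→-15.9 °C: -256.03 kJ/kg
Δh = -185.26 + -317 + -256.03 = -758.29 kJ/kg
Q = ṁ·Δh = 132.5 kg/min × -758.29 kJ/kg = -100470 kJ/min
|Q| = 1674.6 kW

Q_c = 1670 kJ/s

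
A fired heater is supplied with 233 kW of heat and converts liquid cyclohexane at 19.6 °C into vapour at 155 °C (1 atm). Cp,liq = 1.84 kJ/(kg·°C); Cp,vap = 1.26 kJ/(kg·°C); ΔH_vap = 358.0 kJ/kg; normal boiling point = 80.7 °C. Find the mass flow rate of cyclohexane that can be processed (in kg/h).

Δh = 1.84×(80.7−19.6) + 358.0 + 1.26×(155−80.7) = 564.04 kJ/kg
Q = 233 kW = 233 kJ/s = 838800 kJ/h
ṁ = Q/Δh = 838800 / 564.04 = 1487.1 kg/h

ṁ = 1490 kg/h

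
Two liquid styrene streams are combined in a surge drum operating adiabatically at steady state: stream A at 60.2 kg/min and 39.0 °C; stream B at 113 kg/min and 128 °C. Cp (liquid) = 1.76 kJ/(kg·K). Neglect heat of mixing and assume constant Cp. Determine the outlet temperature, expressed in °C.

T_out = 97.1 °C

Adiabatic, steady state ⇒ Σ ṁᵢCp,ᵢ(T_out − Tᵢ) = 0
Σ ṁᵢCp,ᵢTᵢ = 60.2×1.76×39.0 + 113×1.76×128 = 29589
Σ ṁᵢCp,ᵢ = 60.2×1.76 + 113×1.76 = 304.83
T_out = 29589 / 304.83 = 97.066 °C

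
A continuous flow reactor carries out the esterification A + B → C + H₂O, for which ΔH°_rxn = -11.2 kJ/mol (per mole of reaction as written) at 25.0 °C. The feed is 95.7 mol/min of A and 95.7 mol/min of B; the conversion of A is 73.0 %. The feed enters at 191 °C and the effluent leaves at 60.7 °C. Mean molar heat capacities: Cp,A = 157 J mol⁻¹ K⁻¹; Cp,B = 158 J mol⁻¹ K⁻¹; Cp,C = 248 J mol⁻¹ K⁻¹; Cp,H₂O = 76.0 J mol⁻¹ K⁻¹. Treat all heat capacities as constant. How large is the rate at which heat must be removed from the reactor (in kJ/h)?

Q_out = 281000 kJ/h

Extent of reaction ξ = 0.730 × 95.7 = 69.861 mol/min
Reaction term: ξ·ΔH°_rxn = 69.861 × -11.2 = -782.44 kJ/min
Sensible, feed 191→25 °C: -5004.2 kJ/min
Outlet flows (mol/min): A 25.839, B 25.839, C 69.861, H₂O 69.861
Sensible, products 25→60.7 °C: 1098.6 kJ/min
Q = ΔH = -4688 kJ/min = -78.133 kW
Heat removed = 281280 kJ/h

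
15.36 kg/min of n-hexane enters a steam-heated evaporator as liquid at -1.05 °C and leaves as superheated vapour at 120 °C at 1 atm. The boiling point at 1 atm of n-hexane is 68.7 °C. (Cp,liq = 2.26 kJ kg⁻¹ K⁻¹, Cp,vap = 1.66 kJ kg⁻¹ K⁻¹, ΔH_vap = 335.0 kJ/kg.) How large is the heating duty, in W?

Q = 148000 W

liquid -1.05→68.7 °C: 157.63 kJ/kg
vaporisation at 68.7 °C: 335 kJ/kg
vapour 68.7→120 °C: 85.158 kJ/kg
Δh = 157.63 + 335 + 85.158 = 577.79 kJ/kg
Q = ṁ·Δh = 15.36 kg/min × 577.79 kJ/kg = 8874.9 kJ/min
|Q| = 147.92 kW = 147920 W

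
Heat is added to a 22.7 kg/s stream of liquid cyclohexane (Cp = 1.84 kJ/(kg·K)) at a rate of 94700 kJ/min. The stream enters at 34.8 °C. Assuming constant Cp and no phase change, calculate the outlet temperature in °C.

T_out = 72.6 °C

Q = 94700 kJ/min = 1578.3 kJ/s
ΔT = Q/(ṁ·Cp) = 1578.3/(22.7×1.84) = 37.788 K
T_out = 34.8 + 37.788 = 72.588 °C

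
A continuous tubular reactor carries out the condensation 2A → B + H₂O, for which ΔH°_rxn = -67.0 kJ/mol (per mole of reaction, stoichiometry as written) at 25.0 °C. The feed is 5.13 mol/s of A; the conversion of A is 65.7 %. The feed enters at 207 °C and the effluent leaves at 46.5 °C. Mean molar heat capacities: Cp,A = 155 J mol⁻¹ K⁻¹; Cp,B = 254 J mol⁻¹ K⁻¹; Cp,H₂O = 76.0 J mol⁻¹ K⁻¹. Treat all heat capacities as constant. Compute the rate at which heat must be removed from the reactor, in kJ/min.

Extent of reaction ξ = 0.657 × 5.13 / 2 = 1.6852 mol/s
Reaction term: ξ·ΔH°_rxn = 1.6852 × -67.0 = -112.91 kJ/s
Sensible, feed 207→25 °C: -144.72 kJ/s
Outlet flows (mol/s): A 1.7596, B 1.6852, H₂O 1.6852
Sensible, products 25→46.5 °C: 17.82 kJ/s
Q = ΔH = -239.81 kJ/s = -239.81 kW
Heat removed = 14388 kJ/min

Q_out = 14400 kJ/min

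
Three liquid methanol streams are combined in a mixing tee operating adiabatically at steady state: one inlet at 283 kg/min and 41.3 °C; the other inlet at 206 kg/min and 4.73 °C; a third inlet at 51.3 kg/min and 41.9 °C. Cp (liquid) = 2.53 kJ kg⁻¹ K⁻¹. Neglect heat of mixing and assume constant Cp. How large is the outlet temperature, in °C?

T_out = 27.4 °C

No heat crosses the boundary, so H_out = H_in.
Σ ṁᵢCp,ᵢTᵢ = 283×2.53×41.3 + 206×2.53×4.73 + 51.3×2.53×41.9 = 37474
Σ ṁᵢCp,ᵢ = 283×2.53 + 206×2.53 + 51.3×2.53 = 1367
T_out = 37474 / 1367 = 27.414 °C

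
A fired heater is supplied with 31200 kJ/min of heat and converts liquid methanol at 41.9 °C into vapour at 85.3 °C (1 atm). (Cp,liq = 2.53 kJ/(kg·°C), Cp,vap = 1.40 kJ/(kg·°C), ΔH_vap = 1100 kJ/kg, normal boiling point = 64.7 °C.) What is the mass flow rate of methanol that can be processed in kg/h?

Δh = 2.53×(64.7−41.9) + 1100 + 1.40×(85.3−64.7) = 1186.5 kJ/kg
Q = 31200 kJ/min = 520 kJ/s = 1.872e+06 kJ/h
ṁ = Q/Δh = 1.872e+06 / 1186.5 = 1577.7 kg/h

ṁ = 1580 kg/h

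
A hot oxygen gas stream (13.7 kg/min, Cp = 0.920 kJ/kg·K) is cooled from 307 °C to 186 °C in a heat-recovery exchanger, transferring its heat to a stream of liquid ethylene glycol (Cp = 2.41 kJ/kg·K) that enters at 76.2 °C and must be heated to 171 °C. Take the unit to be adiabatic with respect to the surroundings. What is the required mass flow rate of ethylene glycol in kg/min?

Heat released by hot stream: Q = 13.7 × 0.920 × (307 − 186) = 1525.1 kJ/min
Energy balance on cold side (adiabatic exchanger): Q = ṁ_c·Cp_c·(T_c,out − T_c,in)
ṁ_c = 1525.1 / [2.41 × (171 − 76.2)] = 6.6753 kg/min

ṁ_c = 6.68 kg/min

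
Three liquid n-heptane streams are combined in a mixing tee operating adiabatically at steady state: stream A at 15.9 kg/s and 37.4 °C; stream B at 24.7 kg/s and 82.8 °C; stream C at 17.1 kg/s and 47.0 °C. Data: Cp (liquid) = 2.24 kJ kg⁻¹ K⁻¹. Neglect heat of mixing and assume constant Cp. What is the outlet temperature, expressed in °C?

Energy balance with Q = 0: Σ ṁᵢCp,ᵢ(T_out − Tᵢ) = 0
Σ ṁᵢCp,ᵢTᵢ = 15.9×2.24×37.4 + 24.7×2.24×82.8 + 17.1×2.24×47.0 = 7713.5
Σ ṁᵢCp,ᵢ = 15.9×2.24 + 24.7×2.24 + 17.1×2.24 = 129.25
T_out = 7713.5 / 129.25 = 59.68 °C

T_out = 59.7 °C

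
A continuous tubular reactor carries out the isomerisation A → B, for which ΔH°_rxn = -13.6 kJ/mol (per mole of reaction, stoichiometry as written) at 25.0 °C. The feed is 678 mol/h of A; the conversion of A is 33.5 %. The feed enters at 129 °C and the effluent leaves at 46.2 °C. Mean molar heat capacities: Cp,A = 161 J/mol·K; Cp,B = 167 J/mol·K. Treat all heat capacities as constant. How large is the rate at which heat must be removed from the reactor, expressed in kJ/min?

Extent of reaction ξ = 0.335 × 678 = 227.13 mol/h
Reaction term: ξ·ΔH°_rxn = 227.13 × -13.6 = -3089 kJ/h
Sensible, feed 129→25 °C: -11352 kJ/h
Outlet flows (mol/h): A 450.87, B 227.13
Sensible, products 25→46.2 °C: 2343 kJ/h
Q = ΔH = -12098 kJ/h = -3.3607 kW
Heat removed = 201.64 kJ/min

Q_out = 202 kJ/min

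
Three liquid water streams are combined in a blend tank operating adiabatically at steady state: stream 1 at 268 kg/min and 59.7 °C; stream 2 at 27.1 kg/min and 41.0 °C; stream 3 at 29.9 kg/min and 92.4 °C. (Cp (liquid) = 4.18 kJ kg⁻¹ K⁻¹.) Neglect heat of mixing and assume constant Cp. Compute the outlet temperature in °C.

T_out = 61.1 °C

Energy balance with Q = 0: Σ ṁᵢCp,ᵢ(T_out − Tᵢ) = 0
Σ ṁᵢCp,ᵢTᵢ = 268×4.18×59.7 + 27.1×4.18×41.0 + 29.9×4.18×92.4 = 83071
Σ ṁᵢCp,ᵢ = 268×4.18 + 27.1×4.18 + 29.9×4.18 = 1358.5
T_out = 83071 / 1358.5 = 61.149 °C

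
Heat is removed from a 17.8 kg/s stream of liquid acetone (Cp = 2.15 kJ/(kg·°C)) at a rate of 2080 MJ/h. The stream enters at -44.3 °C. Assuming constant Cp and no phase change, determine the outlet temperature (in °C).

T_out = -59.4 °C

Q = 2080 MJ/h = 577.78 kJ/s
ΔT = Q/(ṁ·Cp) = 577.78/(17.8×2.15) = 15.097 K
T_out = -44.3 − 15.097 = -59.397 °C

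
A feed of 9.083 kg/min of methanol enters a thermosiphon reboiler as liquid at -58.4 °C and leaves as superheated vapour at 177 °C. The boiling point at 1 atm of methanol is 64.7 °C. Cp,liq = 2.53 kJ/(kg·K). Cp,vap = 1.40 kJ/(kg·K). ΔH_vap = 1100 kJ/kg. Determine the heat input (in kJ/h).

Q = 855000 kJ/h

liquid -58.4→64.7 °C: 311.44 kJ/kg
vaporisation at 64.7 °C: 1100 kJ/kg
vapour 64.7→177 °C: 157.22 kJ/kg
Δh = 311.44 + 1100 + 157.22 = 1568.7 kJ/kg
Q = ṁ·Δh = 9.083 kg/min × 1568.7 kJ/kg = 14248 kJ/min
|Q| = 237.47 kW = 854890 kJ/h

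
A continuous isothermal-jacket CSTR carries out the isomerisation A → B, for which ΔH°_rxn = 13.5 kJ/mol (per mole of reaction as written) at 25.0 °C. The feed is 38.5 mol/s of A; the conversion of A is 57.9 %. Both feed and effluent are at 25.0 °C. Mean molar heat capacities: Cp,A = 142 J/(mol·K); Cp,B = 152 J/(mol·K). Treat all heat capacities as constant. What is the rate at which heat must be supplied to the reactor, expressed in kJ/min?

Extent of reaction ξ = 0.579 × 38.5 = 22.291 mol/s
Reaction term: ξ·ΔH°_rxn = 22.291 × 13.5 = 300.94 kJ/s
Q = ΔH = 300.94 kJ/s = 300.94 kW
Heat supplied = 18056 kJ/min

Q_in = 18100 kJ/min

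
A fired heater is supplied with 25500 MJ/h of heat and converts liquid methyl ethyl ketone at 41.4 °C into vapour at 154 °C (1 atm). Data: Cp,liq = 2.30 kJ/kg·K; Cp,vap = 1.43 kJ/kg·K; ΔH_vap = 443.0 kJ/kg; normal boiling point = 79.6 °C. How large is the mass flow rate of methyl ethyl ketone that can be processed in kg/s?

Δh = 2.30×(79.6−41.4) + 443.0 + 1.43×(154−79.6) = 637.25 kJ/kg
Q = 25500 MJ/h = 7083.3 kJ/s = 7083.3 kJ/s
ṁ = Q/Δh = 7083.3 / 637.25 = 11.115 kg/s

ṁ = 11.1 kg/s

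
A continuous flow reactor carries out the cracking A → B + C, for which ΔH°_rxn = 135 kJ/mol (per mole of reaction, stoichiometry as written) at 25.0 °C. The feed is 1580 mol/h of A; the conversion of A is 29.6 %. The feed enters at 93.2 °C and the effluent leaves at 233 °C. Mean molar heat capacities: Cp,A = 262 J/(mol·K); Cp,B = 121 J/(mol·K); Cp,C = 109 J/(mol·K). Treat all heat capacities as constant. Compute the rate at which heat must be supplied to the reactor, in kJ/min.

Extent of reaction ξ = 0.296 × 1580 = 467.68 mol/h
Reaction term: ξ·ΔH°_rxn = 467.68 × 135 = 63137 kJ/h
Sensible, feed 93.2→25 °C: -28232 kJ/h
Outlet flows (mol/h): A 1112.3, B 467.68, C 467.68
Sensible, products 25→233 °C: 82991 kJ/h
Q = ΔH = 117900 kJ/h = 32.749 kW
Heat supplied = 1964.9 kJ/min

Q_in = 1960 kJ/min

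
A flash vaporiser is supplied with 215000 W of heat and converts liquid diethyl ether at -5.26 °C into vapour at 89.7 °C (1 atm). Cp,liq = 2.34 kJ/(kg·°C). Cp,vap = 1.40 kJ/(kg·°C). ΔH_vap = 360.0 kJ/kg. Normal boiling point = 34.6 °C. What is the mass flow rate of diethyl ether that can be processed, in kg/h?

Δh = 2.34×(34.6−-5.26) + 360.0 + 1.40×(89.7−34.6) = 530.41 kJ/kg
Q = 215000 W = 215 kJ/s = 774000 kJ/h
ṁ = Q/Δh = 774000 / 530.41 = 1459.2 kg/h

ṁ = 1460 kg/h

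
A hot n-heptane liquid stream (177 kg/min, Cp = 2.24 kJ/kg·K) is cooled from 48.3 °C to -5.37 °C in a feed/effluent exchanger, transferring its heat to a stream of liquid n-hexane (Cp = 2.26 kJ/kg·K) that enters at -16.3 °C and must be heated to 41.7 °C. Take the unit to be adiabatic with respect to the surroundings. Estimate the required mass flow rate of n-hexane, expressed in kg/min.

Heat released by hot stream: Q = 177 × 2.24 × (48.3 − -5.37) = 21279 kJ/min
Energy balance on cold side (adiabatic exchanger): Q = ṁ_c·Cp_c·(T_c,out − T_c,in)
ṁ_c = 21279 / [2.26 × (41.7 − -16.3)] = 162.34 kg/min

ṁ_c = 162 kg/min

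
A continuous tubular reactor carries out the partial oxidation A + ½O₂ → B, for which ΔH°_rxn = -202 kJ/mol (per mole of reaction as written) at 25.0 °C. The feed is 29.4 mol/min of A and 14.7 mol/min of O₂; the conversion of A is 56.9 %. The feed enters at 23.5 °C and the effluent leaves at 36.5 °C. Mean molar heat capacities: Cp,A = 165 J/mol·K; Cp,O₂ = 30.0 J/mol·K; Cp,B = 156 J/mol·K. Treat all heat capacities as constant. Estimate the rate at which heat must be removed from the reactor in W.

Extent of reaction ξ = 0.569 × 29.4 = 16.729 mol/min
Reaction term: ξ·ΔH°_rxn = 16.729 × -202 = -3379.2 kJ/min
Sensible, feed 23.5→25 °C: 7.938 kJ/min
Outlet flows (mol/min): A 12.671, O₂ 6.3357, B 16.729
Sensible, products 25→36.5 °C: 56.241 kJ/min
Q = ΔH = -3315 kJ/min = -55.25 kW
Heat removed = 55250 W

Q_out = 55200 W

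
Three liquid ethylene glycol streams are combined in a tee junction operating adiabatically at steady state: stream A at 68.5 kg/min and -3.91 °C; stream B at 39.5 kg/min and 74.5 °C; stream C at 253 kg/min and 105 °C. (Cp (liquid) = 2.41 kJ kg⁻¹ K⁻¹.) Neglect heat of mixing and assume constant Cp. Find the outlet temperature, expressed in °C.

T_out = 81.0 °C

Energy balance with Q = 0: Σ ṁᵢCp,ᵢ(T_out − Tᵢ) = 0
Σ ṁᵢCp,ᵢTᵢ = 68.5×2.41×-3.91 + 39.5×2.41×74.5 + 253×2.41×105 = 70468
Σ ṁᵢCp,ᵢ = 68.5×2.41 + 39.5×2.41 + 253×2.41 = 870.01
T_out = 70468 / 870.01 = 80.997 °C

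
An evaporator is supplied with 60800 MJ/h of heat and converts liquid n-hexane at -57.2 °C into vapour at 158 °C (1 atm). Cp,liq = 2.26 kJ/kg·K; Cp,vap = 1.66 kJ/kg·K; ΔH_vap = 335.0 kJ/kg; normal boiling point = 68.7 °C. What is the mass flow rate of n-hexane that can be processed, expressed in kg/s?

ṁ = 22.0 kg/s

Δh = 2.26×(68.7−-57.2) + 335.0 + 1.66×(158−68.7) = 767.77 kJ/kg
Q = 60800 MJ/h = 16889 kJ/s = 16889 kJ/s
ṁ = Q/Δh = 16889 / 767.77 = 21.997 kg/s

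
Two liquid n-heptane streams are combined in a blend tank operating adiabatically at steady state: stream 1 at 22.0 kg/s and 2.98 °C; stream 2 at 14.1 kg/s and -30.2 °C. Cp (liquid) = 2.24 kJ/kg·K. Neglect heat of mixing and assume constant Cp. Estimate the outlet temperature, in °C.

Adiabatic, steady state ⇒ Σ ṁᵢCp,ᵢ(T_out − Tᵢ) = 0
T_out = Σ ṁᵢCp,ᵢTᵢ / Σ ṁᵢCp,ᵢ
      = -806.98 / 80.864 = -9.9795 °C

T_out = -9.98 °C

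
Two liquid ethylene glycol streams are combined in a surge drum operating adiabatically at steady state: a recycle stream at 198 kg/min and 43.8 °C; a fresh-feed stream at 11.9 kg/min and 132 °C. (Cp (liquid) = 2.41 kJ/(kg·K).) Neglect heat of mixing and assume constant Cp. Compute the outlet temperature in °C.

Adiabatic, steady state ⇒ Σ ṁᵢCp,ᵢ(T_out − Tᵢ) = 0
T_out = Σ ṁᵢCp,ᵢTᵢ / Σ ṁᵢCp,ᵢ
      = 24686 / 505.86 = 48.8 °C

T_out = 48.8 °C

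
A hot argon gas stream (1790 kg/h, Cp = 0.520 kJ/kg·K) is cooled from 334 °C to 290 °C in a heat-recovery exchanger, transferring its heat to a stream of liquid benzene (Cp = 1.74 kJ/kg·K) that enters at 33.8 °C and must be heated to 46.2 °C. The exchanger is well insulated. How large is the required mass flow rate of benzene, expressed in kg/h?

ṁ_c = 1900 kg/h

Heat released by hot stream: Q = 1790 × 0.520 × (334 − 290) = 40955 kJ/h
Energy balance on cold side (adiabatic exchanger): Q = ṁ_c·Cp_c·(T_c,out − T_c,in)
ṁ_c = 40955 / [1.74 × (46.2 − 33.8)] = 1898.2 kg/h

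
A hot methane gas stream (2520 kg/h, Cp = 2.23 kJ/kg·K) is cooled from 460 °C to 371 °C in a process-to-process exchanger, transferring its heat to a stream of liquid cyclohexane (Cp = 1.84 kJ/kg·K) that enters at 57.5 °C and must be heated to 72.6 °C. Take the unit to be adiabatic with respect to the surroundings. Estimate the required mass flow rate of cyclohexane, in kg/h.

ṁ_c = 18000 kg/h

Heat released by hot stream: Q = 2520 × 2.23 × (460 − 371) = 500140 kJ/h
Energy balance on cold side (adiabatic exchanger): Q = ṁ_c·Cp_c·(T_c,out − T_c,in)
ṁ_c = 500140 / [1.84 × (72.6 − 57.5)] = 18001 kg/h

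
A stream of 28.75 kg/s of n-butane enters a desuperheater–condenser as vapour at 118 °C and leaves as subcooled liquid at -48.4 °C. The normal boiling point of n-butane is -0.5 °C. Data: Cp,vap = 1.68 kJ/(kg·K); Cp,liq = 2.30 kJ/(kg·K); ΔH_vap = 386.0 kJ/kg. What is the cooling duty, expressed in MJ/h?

vapour 118→-0.5 °C: -199.08 kJ/kg
condensation at -0.5 °C: -386 kJ/kg
liquid -0.5→-48.4 °C: -110.17 kJ/kg
Δh = -199.08 + -386 + -110.17 = -695.25 kJ/kg
Q = ṁ·Δh = 28.75 kg/s × -695.25 kJ/kg = -19988 kJ/s
|Q| = 19988 kW = 71958 MJ/h

Q_c = 72000 MJ/h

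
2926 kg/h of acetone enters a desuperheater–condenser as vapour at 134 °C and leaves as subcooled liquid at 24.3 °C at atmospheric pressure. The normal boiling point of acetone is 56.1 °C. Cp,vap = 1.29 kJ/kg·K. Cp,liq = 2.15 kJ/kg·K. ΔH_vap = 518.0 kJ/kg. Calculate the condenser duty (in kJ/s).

vapour 134→56.1 °C: -100.49 kJ/kg
condensation at 56.1 °C: -518 kJ/kg
liquid 56.1→24.3 °C: -68.37 kJ/kg
Δh = -100.49 + -518 + -68.37 = -686.86 kJ/kg
Q = ṁ·Δh = 2926 kg/h × -686.86 kJ/kg = -2.0098e+06 kJ/h
|Q| = 558.27 kW

Q_c = 558 kJ/s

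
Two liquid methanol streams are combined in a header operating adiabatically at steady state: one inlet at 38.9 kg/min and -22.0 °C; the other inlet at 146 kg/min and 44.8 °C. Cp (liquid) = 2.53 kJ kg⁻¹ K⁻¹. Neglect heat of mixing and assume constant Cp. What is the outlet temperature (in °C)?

Adiabatic, steady state ⇒ Σ ṁᵢCp,ᵢ(T_out − Tᵢ) = 0
Σ ṁᵢCp,ᵢTᵢ = 38.9×2.53×-22.0 + 146×2.53×44.8 = 14383
Σ ṁᵢCp,ᵢ = 38.9×2.53 + 146×2.53 = 467.8
T_out = 14383 / 467.8 = 30.746 °C

T_out = 30.7 °C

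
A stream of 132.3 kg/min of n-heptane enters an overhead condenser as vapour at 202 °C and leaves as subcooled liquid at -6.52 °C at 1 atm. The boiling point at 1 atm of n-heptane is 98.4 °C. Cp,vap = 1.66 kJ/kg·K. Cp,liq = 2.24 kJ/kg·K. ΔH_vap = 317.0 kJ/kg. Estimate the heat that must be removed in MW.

vapour 202→98.4 °C: -171.98 kJ/kg
condensation at 98.4 °C: -317 kJ/kg
liquid 98.4→-6.52 °C: -235.02 kJ/kg
Δh = -171.98 + -317 + -235.02 = -724 kJ/kg
Q = ṁ·Δh = 132.3 kg/min × -724 kJ/kg = -95785 kJ/min
|Q| = 1596.4 kW = 1.5964 MW

Q_c = 1.60 MW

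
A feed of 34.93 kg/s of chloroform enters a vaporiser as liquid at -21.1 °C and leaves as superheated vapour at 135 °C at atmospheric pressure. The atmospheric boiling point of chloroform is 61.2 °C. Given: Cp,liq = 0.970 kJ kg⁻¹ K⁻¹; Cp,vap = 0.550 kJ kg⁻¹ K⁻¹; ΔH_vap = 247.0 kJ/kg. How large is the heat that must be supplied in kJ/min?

liquid -21.1→61.2 °C: 79.831 kJ/kg
vaporisation at 61.2 °C: 247 kJ/kg
vapour 61.2→135 °C: 40.59 kJ/kg
Δh = 79.831 + 247 + 40.59 = 367.42 kJ/kg
Q = ṁ·Δh = 34.93 kg/s × 367.42 kJ/kg = 12834 kJ/s
|Q| = 12834 kW = 770040 kJ/min

Q = 770000 kJ/min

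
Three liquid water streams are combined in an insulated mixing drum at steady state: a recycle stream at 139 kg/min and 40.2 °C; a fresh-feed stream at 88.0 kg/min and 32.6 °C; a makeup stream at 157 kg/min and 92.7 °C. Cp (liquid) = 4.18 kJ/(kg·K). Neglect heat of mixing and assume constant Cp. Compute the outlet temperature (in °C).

T_out = 59.9 °C

Energy balance with Q = 0: Σ ṁᵢCp,ᵢ(T_out − Tᵢ) = 0
Σ ṁᵢCp,ᵢTᵢ = 139×4.18×40.2 + 88.0×4.18×32.6 + 157×4.18×92.7 = 96184
Σ ṁᵢCp,ᵢ = 139×4.18 + 88.0×4.18 + 157×4.18 = 1605.1
T_out = 96184 / 1605.1 = 59.923 °C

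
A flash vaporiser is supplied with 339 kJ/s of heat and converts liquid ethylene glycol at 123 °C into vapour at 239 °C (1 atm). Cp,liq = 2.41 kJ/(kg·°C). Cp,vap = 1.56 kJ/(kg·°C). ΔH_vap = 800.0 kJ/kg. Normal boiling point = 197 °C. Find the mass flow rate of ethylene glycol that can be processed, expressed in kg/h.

Δh = 2.41×(197−123) + 800.0 + 1.56×(239−197) = 1043.9 kJ/kg
Q = 339 kJ/s = 339 kJ/s = 1.2204e+06 kJ/h
ṁ = Q/Δh = 1.2204e+06 / 1043.9 = 1169.1 kg/h

ṁ = 1170 kg/h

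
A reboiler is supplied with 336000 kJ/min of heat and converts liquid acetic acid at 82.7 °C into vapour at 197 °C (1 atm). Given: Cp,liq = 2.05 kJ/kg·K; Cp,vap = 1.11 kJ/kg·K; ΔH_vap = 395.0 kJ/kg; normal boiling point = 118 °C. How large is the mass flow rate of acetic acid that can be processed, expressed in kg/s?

Δh = 2.05×(118−82.7) + 395.0 + 1.11×(197−118) = 555.06 kJ/kg
Q = 336000 kJ/min = 5600 kJ/s = 5600 kJ/s
ṁ = Q/Δh = 5600 / 555.06 = 10.089 kg/s

ṁ = 10.1 kg/s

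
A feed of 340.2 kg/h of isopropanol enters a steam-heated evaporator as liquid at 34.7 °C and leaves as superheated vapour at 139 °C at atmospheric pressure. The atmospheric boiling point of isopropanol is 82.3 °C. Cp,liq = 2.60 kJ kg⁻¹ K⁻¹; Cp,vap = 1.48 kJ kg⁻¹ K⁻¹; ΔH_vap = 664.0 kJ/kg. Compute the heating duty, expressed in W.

liquid 34.7→82.3 °C: 123.76 kJ/kg
vaporisation at 82.3 °C: 664 kJ/kg
vapour 82.3→139 °C: 83.916 kJ/kg
Δh = 123.76 + 664 + 83.916 = 871.68 kJ/kg
Q = ṁ·Δh = 340.2 kg/h × 871.68 kJ/kg = 296540 kJ/h
|Q| = 82.373 kW = 82373 W

Q = 82400 W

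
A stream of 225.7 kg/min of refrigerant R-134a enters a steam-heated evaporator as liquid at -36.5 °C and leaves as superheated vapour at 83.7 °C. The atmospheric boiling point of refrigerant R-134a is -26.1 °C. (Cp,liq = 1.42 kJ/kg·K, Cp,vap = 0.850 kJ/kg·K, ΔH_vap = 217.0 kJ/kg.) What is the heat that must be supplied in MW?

liquid -36.5→-26.1 °C: 14.768 kJ/kg
vaporisation at -26.1 °C: 217 kJ/kg
vapour -26.1→83.7 °C: 93.33 kJ/kg
Δh = 14.768 + 217 + 93.33 = 325.1 kJ/kg
Q = ṁ·Δh = 225.7 kg/min × 325.1 kJ/kg = 73375 kJ/min
|Q| = 1222.9 kW = 1.2229 MW

Q = 1.22 MW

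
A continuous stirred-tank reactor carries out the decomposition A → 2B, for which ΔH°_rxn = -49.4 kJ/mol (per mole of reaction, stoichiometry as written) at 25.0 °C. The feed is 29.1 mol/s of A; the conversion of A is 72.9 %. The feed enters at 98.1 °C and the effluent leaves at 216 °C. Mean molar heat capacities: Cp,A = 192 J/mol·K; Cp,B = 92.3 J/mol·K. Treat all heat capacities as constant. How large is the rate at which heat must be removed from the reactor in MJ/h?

Extent of reaction ξ = 0.729 × 29.1 = 21.214 mol/s
Reaction term: ξ·ΔH°_rxn = 21.214 × -49.4 = -1048 kJ/s
Sensible, feed 98.1→25 °C: -408.42 kJ/s
Outlet flows (mol/s): A 7.8861, B 42.428
Sensible, products 25→216 °C: 1037.2 kJ/s
Q = ΔH = -419.22 kJ/s = -419.22 kW
Heat removed = 1509.2 MJ/h

Q_out = 1510 MJ/h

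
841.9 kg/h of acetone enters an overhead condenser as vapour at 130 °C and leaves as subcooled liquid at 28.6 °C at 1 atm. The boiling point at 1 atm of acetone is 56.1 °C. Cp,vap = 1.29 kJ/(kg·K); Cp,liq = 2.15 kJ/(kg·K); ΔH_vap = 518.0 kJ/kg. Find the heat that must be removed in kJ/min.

vapour 130→56.1 °C: -95.331 kJ/kg
condensation at 56.1 °C: -518 kJ/kg
liquid 56.1→28.6 °C: -59.125 kJ/kg
Δh = -95.331 + -518 + -59.125 = -672.46 kJ/kg
Q = ṁ·Δh = 841.9 kg/h × -672.46 kJ/kg = -566140 kJ/h
|Q| = 157.26 kW = 9435.7 kJ/min

Q_c = 9440 kJ/min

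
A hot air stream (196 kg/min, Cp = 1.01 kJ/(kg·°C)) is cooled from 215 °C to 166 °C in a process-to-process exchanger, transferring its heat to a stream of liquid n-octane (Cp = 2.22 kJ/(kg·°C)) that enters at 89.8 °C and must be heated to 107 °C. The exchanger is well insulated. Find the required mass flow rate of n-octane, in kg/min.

Heat released by hot stream: Q = 196 × 1.01 × (215 − 166) = 9700 kJ/min
Energy balance on cold side (adiabatic exchanger): Q = ṁ_c·Cp_c·(T_c,out − T_c,in)
ṁ_c = 9700 / [2.22 × (107 − 89.8)] = 254.03 kg/min

ṁ_c = 254 kg/min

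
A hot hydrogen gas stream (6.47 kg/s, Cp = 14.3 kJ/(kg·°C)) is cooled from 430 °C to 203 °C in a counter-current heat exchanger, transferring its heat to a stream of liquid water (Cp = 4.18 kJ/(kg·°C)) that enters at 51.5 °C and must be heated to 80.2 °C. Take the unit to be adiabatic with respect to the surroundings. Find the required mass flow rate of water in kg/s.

Heat released by hot stream: Q = 6.47 × 14.3 × (430 − 203) = 21002 kJ/s
Energy balance on cold side (adiabatic exchanger): Q = ṁ_c·Cp_c·(T_c,out − T_c,in)
ṁ_c = 21002 / [4.18 × (80.2 − 51.5)] = 175.07 kg/s

ṁ_c = 175 kg/s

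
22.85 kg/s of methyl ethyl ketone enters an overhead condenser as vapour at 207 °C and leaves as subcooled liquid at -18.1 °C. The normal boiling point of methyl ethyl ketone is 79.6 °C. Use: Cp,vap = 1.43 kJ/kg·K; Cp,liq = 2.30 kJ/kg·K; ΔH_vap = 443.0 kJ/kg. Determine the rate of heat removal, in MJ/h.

Q_c = 69900 MJ/h

vapour 207→79.6 °C: -182.18 kJ/kg
condensation at 79.6 °C: -443 kJ/kg
liquid 79.6→-18.1 °C: -224.71 kJ/kg
Δh = -182.18 + -443 + -224.71 = -849.89 kJ/kg
Q = ṁ·Δh = 22.85 kg/s × -849.89 kJ/kg = -19420 kJ/s
|Q| = 19420 kW = 69912 MJ/h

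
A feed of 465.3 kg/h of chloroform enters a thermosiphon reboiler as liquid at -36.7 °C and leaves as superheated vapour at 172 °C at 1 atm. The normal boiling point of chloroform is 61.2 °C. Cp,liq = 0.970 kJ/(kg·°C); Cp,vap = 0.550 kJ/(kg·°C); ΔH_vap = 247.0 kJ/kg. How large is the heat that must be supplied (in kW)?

Q = 52.1 kW

liquid -36.7→61.2 °C: 94.963 kJ/kg
vaporisation at 61.2 °C: 247 kJ/kg
vapour 61.2→172 °C: 60.94 kJ/kg
Δh = 94.963 + 247 + 60.94 = 402.9 kJ/kg
Q = ṁ·Δh = 465.3 kg/h × 402.9 kJ/kg = 187470 kJ/h
|Q| = 52.075 kW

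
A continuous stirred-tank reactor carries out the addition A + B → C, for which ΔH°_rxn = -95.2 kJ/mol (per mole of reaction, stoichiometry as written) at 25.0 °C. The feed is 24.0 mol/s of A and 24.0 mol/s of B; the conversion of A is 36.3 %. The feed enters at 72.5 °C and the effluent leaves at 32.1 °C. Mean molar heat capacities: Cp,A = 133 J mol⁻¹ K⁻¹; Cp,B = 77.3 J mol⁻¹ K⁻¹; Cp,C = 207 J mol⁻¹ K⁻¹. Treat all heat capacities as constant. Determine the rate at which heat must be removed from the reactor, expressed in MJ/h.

Extent of reaction ξ = 0.363 × 24.0 = 8.712 mol/s
Reaction term: ξ·ΔH°_rxn = 8.712 × -95.2 = -829.38 kJ/s
Sensible, feed 72.5→25 °C: -239.74 kJ/s
Outlet flows (mol/s): A 15.288, B 15.288, C 8.712
Sensible, products 25→32.1 °C: 35.631 kJ/s
Q = ΔH = -1033.5 kJ/s = -1033.5 kW
Heat removed = 3720.6 MJ/h

Q_out = 3720 MJ/h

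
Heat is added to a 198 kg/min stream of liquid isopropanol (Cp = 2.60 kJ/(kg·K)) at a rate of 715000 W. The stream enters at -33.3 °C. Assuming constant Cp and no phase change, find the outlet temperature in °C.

Q = 715000 W = 42900 kJ/min
ΔT = Q/(ṁ·Cp) = 42900/(198×2.60) = 83.333 K
T_out = -33.3 + 83.333 = 50.033 °C

T_out = 50.0 °C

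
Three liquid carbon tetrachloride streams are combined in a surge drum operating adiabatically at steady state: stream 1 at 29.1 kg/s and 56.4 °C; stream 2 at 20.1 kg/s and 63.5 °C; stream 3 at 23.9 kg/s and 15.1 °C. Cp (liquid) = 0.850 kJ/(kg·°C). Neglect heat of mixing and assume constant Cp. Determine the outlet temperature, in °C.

No heat crosses the boundary, so H_out = H_in.
Σ ṁᵢCp,ᵢTᵢ = 29.1×0.850×56.4 + 20.1×0.850×63.5 + 23.9×0.850×15.1 = 2786.7
Σ ṁᵢCp,ᵢ = 29.1×0.850 + 20.1×0.850 + 23.9×0.850 = 62.135
T_out = 2786.7 / 62.135 = 44.849 °C

T_out = 44.8 °C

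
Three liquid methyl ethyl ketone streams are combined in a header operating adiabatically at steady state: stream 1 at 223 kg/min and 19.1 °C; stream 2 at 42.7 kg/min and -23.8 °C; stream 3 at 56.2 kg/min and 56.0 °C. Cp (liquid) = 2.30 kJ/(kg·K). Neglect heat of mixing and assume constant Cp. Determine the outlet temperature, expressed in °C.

Adiabatic, steady state ⇒ Σ ṁᵢCp,ᵢ(T_out − Tᵢ) = 0
Σ ṁᵢCp,ᵢTᵢ = 223×2.30×19.1 + 42.7×2.30×-23.8 + 56.2×2.30×56.0 = 14698
Σ ṁᵢCp,ᵢ = 223×2.30 + 42.7×2.30 + 56.2×2.30 = 740.37
T_out = 14698 / 740.37 = 19.852 °C

T_out = 19.9 °C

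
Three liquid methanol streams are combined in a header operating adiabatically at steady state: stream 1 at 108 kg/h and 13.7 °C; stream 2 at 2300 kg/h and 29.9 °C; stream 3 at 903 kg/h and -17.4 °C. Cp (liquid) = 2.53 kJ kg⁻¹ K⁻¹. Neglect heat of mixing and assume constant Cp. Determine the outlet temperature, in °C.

T_out = 16.5 °C

Adiabatic, steady state ⇒ Σ ṁᵢCp,ᵢ(T_out − Tᵢ) = 0
Σ ṁᵢCp,ᵢTᵢ = 108×2.53×13.7 + 2300×2.53×29.9 + 903×2.53×-17.4 = 137980
Σ ṁᵢCp,ᵢ = 108×2.53 + 2300×2.53 + 903×2.53 = 8376.8
T_out = 137980 / 8376.8 = 16.472 °C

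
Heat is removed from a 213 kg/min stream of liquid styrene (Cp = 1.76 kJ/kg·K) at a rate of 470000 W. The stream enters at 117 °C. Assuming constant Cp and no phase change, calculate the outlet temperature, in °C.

Q = 470000 W = 28200 kJ/min
ΔT = Q/(ṁ·Cp) = 28200/(213×1.76) = 75.224 K
T_out = 117 − 75.224 = 41.776 °C

T_out = 41.8 °C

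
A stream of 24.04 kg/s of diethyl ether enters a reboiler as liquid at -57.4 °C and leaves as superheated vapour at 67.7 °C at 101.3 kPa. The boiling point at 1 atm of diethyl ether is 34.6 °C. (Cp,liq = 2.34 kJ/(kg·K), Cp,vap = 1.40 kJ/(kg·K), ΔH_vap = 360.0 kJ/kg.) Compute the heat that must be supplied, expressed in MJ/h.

liquid -57.4→34.6 °C: 215.28 kJ/kg
vaporisation at 34.6 °C: 360 kJ/kg
vapour 34.6→67.7 °C: 46.34 kJ/kg
Δh = 215.28 + 360 + 46.34 = 621.62 kJ/kg
Q = ṁ·Δh = 24.04 kg/s × 621.62 kJ/kg = 14944 kJ/s
|Q| = 14944 kW = 53797 MJ/h

Q = 53800 MJ/h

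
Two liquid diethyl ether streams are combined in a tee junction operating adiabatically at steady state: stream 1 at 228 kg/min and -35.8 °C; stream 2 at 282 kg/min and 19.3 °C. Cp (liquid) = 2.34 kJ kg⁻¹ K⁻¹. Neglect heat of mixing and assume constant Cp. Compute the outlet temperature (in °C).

T_out = -5.33 °C

Energy balance with Q = 0: Σ ṁᵢCp,ᵢ(T_out − Tᵢ) = 0
Σ ṁᵢCp,ᵢTᵢ = 228×2.34×-35.8 + 282×2.34×19.3 = -6364.3
Σ ṁᵢCp,ᵢ = 228×2.34 + 282×2.34 = 1193.4
T_out = -6364.3 / 1193.4 = -5.3329 °C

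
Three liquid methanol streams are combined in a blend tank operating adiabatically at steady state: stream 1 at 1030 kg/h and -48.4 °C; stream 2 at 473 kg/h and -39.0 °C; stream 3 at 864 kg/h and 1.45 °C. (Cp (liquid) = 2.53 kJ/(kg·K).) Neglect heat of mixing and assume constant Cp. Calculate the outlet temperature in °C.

T_out = -28.3 °C

Adiabatic, steady state ⇒ Σ ṁᵢCp,ᵢ(T_out − Tᵢ) = 0
Σ ṁᵢCp,ᵢTᵢ = 1030×2.53×-48.4 + 473×2.53×-39.0 + 864×2.53×1.45 = -169630
Σ ṁᵢCp,ᵢ = 1030×2.53 + 473×2.53 + 864×2.53 = 5988.5
T_out = -169630 / 5988.5 = -28.325 °C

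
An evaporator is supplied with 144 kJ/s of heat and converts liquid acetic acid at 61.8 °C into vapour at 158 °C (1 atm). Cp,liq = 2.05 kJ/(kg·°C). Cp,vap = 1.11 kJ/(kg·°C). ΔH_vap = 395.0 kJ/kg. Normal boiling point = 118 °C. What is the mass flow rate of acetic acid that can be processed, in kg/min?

Δh = 2.05×(118−61.8) + 395.0 + 1.11×(158−118) = 554.61 kJ/kg
Q = 144 kJ/s = 144 kJ/s = 8640 kJ/min
ṁ = Q/Δh = 8640 / 554.61 = 15.579 kg/min

ṁ = 15.6 kg/min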